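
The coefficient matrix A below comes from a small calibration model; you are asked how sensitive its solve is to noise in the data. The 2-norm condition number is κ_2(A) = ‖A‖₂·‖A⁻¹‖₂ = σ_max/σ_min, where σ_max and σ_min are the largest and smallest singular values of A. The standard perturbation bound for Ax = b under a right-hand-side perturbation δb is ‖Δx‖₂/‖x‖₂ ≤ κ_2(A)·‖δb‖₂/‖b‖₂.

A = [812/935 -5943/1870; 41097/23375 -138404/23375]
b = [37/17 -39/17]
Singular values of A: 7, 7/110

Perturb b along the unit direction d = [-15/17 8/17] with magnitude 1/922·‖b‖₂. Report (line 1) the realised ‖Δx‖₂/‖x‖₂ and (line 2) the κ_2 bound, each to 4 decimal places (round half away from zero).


from the listed singular values, σ₁ = 7, σ_n = 7/110
condition number: 7 ÷ (7/110) = 110.0000
bound on ‖Δx‖/‖x‖: κ·ε = 110.0000·1/922 = 0.1193
solve Ax = b  →  x = [-45.2971 -13.0629]
2-norm of b is 3.1623; of x, 47.1431
with δb = [-0.0030 0.0016], A·Δx = δb → ‖Δx‖ = 0.0539
dividing the unrounded norms, ‖Δx‖/‖x‖ = 0.0011
tightness: 0.0011 against a bound of 0.1193 (unrounded ratio ≈ 0.0096)

0.0011
0.1193


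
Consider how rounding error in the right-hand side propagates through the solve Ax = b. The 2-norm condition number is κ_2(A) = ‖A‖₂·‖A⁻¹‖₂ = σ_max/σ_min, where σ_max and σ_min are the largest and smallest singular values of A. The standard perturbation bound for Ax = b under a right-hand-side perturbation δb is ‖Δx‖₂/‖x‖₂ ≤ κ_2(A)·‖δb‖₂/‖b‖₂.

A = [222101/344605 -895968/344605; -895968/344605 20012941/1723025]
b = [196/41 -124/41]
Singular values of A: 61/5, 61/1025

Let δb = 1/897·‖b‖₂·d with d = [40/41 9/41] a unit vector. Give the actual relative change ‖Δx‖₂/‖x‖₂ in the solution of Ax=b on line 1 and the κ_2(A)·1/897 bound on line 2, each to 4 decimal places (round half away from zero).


0.0016
0.2285

largest singular value 61/5, smallest 61/1025
κ = σ_max/σ_min = (61/5)/(61/1025) = 205.0000
worst-case relative error ≤ 205.0000 × 1/897 = 0.2285
solve Ax = b  →  x = [65.6457 14.4342]
‖b‖ = 5.6569, ‖x‖ = 67.2139
re-solving with b+δb shifts x by Δx of norm 0.1060
realised ‖Δx‖/‖x‖ = 0.0016
so the bound overstates the realised error by a factor of ≈ 144.9586 (computed from the unrounded values)


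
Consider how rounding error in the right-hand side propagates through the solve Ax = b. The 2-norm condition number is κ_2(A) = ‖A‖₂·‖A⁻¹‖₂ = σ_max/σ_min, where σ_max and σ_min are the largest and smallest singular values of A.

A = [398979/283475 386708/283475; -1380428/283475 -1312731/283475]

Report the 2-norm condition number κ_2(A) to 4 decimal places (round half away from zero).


M = AᵀA = [3303625129/128572921 3146270400/128572921; 3146270400/128572921 2996489209/128572921]. tr(M)=7491218/152881, det(M)=2401/152881
eigenvalues of AᵀA: λ = (tr ± √(tr²−4·det))/2 = 49, 49/152881
κ_2(A) = √(λ_max/λ_min) = √(49 / (49/152881)) = 391.0000

391.0000


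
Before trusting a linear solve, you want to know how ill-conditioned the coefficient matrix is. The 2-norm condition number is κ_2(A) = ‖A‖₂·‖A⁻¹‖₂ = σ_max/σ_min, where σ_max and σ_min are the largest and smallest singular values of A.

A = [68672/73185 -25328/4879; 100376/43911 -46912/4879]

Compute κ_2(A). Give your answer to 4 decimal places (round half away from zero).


44.1000

form AᵀA = [24839744/4068225 -2427392/90405; -2427392/90405 239872/2009] with trace 12453184/99225 and determinant 16384/2025
eigenvalues of AᵀA: λ = (tr ± √(tr²−4·det))/2 = 3136/25, 256/3969
κ_2(A) = √(λ_max/λ_min) = √((3136/25) / (256/3969)) = 44.1000


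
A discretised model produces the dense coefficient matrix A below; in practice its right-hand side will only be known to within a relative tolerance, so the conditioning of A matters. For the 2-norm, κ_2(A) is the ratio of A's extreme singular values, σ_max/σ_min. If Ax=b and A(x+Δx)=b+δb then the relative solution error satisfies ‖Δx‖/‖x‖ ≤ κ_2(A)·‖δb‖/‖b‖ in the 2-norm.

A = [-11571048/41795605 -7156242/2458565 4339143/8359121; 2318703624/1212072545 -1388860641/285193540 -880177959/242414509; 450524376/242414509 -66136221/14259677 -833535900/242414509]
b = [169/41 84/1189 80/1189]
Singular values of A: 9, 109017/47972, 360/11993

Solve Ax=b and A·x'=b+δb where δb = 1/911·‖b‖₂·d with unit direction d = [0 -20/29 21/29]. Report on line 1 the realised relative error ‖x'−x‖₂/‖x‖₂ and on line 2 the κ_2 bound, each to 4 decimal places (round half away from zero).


0.0855
0.3291

σ_max = 9, σ_min = 360/11993
condition number: 9 ÷ (360/11993) = 299.8250
bound on ‖Δx‖/‖x‖: κ·ε = 299.8250·1/911 = 0.3291
solve Ax = b  →  x = [-0.6313 -1.1450 1.1836]
‖b‖ = 4.1231, ‖x‖ = 1.7637
re-solving with b+δb shifts x by Δx of norm 0.1508
realised ‖Δx‖/‖x‖ = 0.0855
so the bound overstates the realised error by a factor of ≈ 3.8498 (computed from the unrounded values)


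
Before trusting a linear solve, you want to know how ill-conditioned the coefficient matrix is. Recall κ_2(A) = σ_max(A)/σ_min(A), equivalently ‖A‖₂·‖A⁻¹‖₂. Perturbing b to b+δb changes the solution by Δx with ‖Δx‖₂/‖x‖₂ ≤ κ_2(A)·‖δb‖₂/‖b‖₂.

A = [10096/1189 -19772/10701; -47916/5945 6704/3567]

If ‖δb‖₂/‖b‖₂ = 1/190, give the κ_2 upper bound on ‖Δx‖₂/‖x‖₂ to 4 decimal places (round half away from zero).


0.7105

M = AᵀA = [5760016/42025 -2332672/75645; -2332672/75645 945808/136161]. tr(M)=291616/2025, det(M)=256/225
solving λ² − 291616/2025·λ + 256/225 = 0 gives λ = 144, 16/2025
κ = σ_max/σ_min = 12/(4/45) = 135.0000
perturbation bound = 135.0000·1/190 = 0.7105


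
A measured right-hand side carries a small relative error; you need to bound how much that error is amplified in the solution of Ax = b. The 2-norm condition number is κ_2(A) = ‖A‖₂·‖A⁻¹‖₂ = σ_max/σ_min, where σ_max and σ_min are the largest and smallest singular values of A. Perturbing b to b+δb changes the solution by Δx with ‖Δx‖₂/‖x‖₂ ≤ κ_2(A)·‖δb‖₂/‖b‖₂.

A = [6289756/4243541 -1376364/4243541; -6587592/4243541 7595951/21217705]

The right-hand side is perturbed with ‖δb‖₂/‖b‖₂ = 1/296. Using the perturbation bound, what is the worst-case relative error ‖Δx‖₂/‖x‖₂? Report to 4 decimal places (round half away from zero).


form AᵀA = [98641378000/21412176241 -110967889032/107060881205; -110967889032/107060881205 124920235561/535304406025] with trace 1541317481/318444025 and determinant 234256/318444025
char-poly roots: 121/25 and 1936/12737761
κ = σ_max/σ_min = (11/5)/(44/3569) = 178.4500
perturbation bound = 178.4500·1/296 = 0.6029

0.6029


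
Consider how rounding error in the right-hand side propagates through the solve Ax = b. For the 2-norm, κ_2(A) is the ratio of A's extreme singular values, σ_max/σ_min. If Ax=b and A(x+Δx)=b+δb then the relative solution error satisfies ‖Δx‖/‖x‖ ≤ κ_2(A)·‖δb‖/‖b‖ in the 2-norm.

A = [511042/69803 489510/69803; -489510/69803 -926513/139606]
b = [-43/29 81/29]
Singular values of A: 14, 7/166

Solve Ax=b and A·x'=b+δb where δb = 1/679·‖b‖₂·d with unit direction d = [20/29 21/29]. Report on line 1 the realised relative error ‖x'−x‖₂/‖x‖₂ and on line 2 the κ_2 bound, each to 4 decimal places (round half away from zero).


0.0047
0.4890

from the listed singular values, σ₁ = 14, σ_n = 7/166
κ_2(A) = 14 / (7/166) = 332.0000
κ_2(A)·‖δb‖/‖b‖ = 0.4890
solve Ax = b  →  x = [-16.5099 17.0246]
2-norm of b is 3.1623; of x, 23.7153
re-solving with b+δb shifts x by Δx of norm 0.1104
realised ‖Δx‖/‖x‖ = 0.0047
realised/bound (from unrounded values) ≈ 0.0095


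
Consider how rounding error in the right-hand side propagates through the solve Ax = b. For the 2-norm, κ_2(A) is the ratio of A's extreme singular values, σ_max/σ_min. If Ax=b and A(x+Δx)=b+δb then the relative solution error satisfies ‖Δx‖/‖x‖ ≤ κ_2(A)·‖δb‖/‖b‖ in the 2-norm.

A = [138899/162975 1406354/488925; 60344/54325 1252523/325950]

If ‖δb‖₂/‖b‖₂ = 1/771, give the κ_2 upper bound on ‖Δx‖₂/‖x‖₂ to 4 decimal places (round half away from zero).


0.4059

form AᵀA = [2082620689/1062434025 21418451194/3187302075; 21418451194/3187302075 881226043321/38247624900] with trace 38248015525/1529904996 and determinant 9765625/1529904996
char-poly roots: 25 and 390625/1529904996
κ = σ_max/σ_min = 5/(625/39114) = 312.9120
worst-case relative error ≤ 312.9120 × 1/771 = 0.4059


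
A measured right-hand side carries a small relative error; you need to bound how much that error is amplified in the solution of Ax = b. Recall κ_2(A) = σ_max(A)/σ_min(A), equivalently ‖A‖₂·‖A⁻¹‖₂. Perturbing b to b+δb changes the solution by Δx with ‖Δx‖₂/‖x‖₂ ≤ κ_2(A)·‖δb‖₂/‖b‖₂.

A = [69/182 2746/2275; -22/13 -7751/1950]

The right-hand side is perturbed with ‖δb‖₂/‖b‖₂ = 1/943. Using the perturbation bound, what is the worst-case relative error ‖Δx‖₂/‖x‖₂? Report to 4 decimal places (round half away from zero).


AᵀA = [99625/33124 178480/24843; 178480/24843 5144449/298116]; tr = 17873/882, det = 225/784
λ_max, λ_min = (17873/882 ± √79637776/194481)/2 = 81/4, 25/1764
σ_max=√(81/4)=(9/2), σ_min=√(25/1764)=(5/42) → κ = 37.8000
worst-case relative error ≤ 37.8000 × 1/943 = 0.0401

0.0401


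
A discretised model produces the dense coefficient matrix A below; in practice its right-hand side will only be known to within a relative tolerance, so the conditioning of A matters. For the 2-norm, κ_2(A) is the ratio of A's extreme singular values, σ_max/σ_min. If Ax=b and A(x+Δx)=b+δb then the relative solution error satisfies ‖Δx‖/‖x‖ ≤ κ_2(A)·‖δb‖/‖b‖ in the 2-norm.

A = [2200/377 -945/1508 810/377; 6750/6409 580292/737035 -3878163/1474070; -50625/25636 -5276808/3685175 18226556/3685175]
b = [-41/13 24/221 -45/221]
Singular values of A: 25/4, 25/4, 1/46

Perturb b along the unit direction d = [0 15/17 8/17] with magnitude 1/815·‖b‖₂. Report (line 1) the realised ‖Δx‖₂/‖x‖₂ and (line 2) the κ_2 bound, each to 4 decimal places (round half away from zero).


0.3528
0.3528

largest singular value 25/4, smallest 1/46
κ = σ_max/σ_min = (25/4)/(1/46) = 287.5000
worst-case relative error ≤ 287.5000 × 1/815 = 0.3528
solve Ax = b  →  x = [-0.4579 0.0602 -0.2066]
2-norm of b is 3.1623; of x, 0.5060
re-solving with b+δb shifts x by Δx of norm 0.1785
dividing the unrounded norms, ‖Δx‖/‖x‖ = 0.3528
realised/bound = 1 exactly: the bound is attained for this b and d


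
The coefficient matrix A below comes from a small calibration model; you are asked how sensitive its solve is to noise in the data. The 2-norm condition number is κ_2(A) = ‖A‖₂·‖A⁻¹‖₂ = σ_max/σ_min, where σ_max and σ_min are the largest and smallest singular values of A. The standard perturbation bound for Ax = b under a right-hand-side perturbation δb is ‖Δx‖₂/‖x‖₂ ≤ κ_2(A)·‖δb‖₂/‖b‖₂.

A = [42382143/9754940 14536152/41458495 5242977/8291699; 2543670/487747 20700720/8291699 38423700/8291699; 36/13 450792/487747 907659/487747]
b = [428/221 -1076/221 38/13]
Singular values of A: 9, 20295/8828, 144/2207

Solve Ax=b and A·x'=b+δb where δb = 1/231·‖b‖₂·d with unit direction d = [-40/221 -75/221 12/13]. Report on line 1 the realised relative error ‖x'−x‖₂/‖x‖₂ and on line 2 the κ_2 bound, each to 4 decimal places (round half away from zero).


0.0065
0.5971

σ_max = 9, σ_min = 144/2207
condition number: 9 ÷ (144/2207) = 137.9375
bound on ‖Δx‖/‖x‖: κ·ε = 137.9375·1/231 = 0.5971
solve Ax = b  →  x = [0.8662 -54.8109 27.5038]
‖b‖ = 6.0000, ‖x‖ = 61.3306
with δb = [-0.0047 -0.0088 0.0240], A·Δx = δb → ‖Δx‖ = 0.3981
dividing the unrounded norms, ‖Δx‖/‖x‖ = 0.0065
tightness: 0.0065 against a bound of 0.5971 (unrounded ratio ≈ 0.0109)


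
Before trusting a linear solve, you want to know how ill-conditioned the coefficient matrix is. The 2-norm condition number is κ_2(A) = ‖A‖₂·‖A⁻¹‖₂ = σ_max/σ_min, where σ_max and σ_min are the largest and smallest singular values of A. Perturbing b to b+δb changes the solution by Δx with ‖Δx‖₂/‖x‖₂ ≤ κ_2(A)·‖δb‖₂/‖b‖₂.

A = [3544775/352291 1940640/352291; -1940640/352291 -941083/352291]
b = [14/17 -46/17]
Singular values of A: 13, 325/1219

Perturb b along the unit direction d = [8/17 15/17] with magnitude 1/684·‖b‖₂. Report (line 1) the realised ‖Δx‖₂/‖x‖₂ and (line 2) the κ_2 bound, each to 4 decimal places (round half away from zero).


largest singular value 13, smallest 325/1219
κ = σ_max/σ_min = 13/(325/1219) = 48.7600
worst-case relative error ≤ 48.7600 × 1/684 = 0.0713
solve Ax = b  →  x = [3.6659 -6.5466]
‖b‖ = 2.8284, ‖x‖ = 7.5031
Δx = A⁻¹·δb where δb = 1/684·2.8284·d; ‖Δx‖ = 0.0155
dividing the unrounded norms, ‖Δx‖/‖x‖ = 0.0021
realised/bound (from unrounded values) ≈ 0.0290

0.0021
0.0713


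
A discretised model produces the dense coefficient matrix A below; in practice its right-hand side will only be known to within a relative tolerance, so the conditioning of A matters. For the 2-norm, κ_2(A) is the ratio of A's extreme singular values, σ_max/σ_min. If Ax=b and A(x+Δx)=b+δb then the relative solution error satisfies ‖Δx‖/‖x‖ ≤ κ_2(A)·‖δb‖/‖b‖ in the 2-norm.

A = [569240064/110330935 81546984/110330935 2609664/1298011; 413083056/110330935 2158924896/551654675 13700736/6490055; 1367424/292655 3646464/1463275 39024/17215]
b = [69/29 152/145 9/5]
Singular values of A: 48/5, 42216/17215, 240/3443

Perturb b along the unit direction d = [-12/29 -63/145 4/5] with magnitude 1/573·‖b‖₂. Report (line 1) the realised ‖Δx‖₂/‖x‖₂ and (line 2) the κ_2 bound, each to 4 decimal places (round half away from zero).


0.1541
0.2403

from the listed singular values, σ₁ = 48/5, σ_n = 240/3443
κ = σ_max/σ_min = (48/5)/(240/3443) = 137.7200
worst-case relative error ≤ 137.7200 × 1/573 = 0.2403
solve Ax = b  →  x = [0.4464 -0.2241 0.1202]
‖b‖ = 3.1623, ‖x‖ = 0.5138
Δx = A⁻¹·δb where δb = 1/573·3.1623·d; ‖Δx‖ = 0.0792
dividing the unrounded norms, ‖Δx‖/‖x‖ = 0.1541
realised/bound (from unrounded values) ≈ 0.6412


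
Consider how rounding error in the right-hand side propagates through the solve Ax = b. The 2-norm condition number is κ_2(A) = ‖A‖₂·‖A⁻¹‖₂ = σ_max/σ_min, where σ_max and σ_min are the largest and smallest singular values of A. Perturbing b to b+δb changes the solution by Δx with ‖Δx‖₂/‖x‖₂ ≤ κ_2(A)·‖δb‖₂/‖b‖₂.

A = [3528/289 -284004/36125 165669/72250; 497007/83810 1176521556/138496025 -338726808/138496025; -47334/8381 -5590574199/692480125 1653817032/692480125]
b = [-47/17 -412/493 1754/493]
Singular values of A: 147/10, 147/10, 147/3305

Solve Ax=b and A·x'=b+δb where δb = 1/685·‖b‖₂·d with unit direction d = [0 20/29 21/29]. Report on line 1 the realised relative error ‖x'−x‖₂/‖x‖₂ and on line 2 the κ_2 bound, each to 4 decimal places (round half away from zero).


0.0033
0.4825

σ_max = 147/10, σ_min = 147/3305
κ = σ_max/σ_min = (147/10)/(147/3305) = 330.5000
worst-case relative error ≤ 330.5000 × 1/685 = 0.4825
solve Ax = b  →  x = [-0.2721 12.5252 43.1864]
‖b‖ = 4.5826, ‖x‖ = 44.9669
with δb = [0.0000 0.0046 0.0048], A·Δx = δb → ‖Δx‖ = 0.1504
realised ‖Δx‖/‖x‖ = 0.0033
tightness: 0.0033 against a bound of 0.4825 (unrounded ratio ≈ 0.0069)


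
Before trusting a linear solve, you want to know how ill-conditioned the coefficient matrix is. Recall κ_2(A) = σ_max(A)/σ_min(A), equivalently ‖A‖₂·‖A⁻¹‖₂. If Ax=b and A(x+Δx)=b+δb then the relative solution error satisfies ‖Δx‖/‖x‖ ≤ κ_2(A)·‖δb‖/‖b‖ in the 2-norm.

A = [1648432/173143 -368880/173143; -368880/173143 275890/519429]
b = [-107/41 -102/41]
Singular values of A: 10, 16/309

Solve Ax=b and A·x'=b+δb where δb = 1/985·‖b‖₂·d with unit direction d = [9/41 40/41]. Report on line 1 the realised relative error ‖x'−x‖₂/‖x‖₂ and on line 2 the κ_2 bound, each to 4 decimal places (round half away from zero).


0.0012
0.1961

from the listed singular values, σ₁ = 10, σ_n = 16/309
κ = σ_max/σ_min = 10/(16/309) = 193.1250
κ_2(A)·‖δb‖/‖b‖ = 0.1961
solve Ax = b  →  x = [-12.9131 -56.4805]
‖b‖₂ = 3.6056 and ‖x‖₂ = 57.9378
re-solving with b+δb shifts x by Δx of norm 0.0707
relative error = 0.0012
tightness: 0.0012 against a bound of 0.1961 (unrounded ratio ≈ 0.0062)


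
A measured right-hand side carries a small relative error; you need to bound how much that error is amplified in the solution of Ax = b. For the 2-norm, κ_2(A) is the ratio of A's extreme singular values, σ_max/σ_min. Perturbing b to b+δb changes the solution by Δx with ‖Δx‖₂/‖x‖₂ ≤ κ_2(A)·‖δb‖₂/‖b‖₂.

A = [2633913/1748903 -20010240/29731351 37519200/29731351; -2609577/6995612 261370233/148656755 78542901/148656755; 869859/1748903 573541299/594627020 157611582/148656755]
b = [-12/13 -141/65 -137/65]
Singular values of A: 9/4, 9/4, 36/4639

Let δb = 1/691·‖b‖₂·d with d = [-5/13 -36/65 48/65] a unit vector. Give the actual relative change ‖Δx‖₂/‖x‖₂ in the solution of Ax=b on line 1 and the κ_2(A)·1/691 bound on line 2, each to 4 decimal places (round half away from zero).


largest singular value 9/4, smallest 36/4639
κ_2(A) = (9/4) / (36/4639) = 289.9375
worst-case relative error ≤ 289.9375 × 1/691 = 0.4196
solve Ax = b  →  x = [-0.3218 -1.0322 -0.8979]
2-norm of b is 3.1623; of x, 1.4055
δb = ε·‖b‖·d = [-0.0018 -0.0025 0.0034]; solving A·Δx = δb gives ‖Δx‖ = 0.5897
relative error = 0.4196
so the bound is sharp here: realised error equals the bound

0.4196
0.4196


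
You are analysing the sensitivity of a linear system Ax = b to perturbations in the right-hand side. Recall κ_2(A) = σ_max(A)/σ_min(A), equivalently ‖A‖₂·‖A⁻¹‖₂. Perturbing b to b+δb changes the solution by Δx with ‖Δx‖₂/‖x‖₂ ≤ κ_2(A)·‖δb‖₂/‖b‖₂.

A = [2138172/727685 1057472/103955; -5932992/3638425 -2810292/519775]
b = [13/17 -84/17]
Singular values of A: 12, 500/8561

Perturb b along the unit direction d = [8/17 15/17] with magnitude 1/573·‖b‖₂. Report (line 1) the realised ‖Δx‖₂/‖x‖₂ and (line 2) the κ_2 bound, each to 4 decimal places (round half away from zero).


from the listed singular values, σ₁ = 12, σ_n = 500/8561
κ_2(A) = 12 / (500/8561) = 205.4640
bound on ‖Δx‖/‖x‖: κ·ε = 205.4640·1/573 = 0.3586
solve Ax = b  →  x = [65.8185 -18.9366]
‖b‖ = 5.0000, ‖x‖ = 68.4885
with δb = [0.0041 0.0077], A·Δx = δb → ‖Δx‖ = 0.1494
relative error = 0.0022
so the bound overstates the realised error by a factor of ≈ 164.3723 (computed from the unrounded values)

0.0022
0.3586


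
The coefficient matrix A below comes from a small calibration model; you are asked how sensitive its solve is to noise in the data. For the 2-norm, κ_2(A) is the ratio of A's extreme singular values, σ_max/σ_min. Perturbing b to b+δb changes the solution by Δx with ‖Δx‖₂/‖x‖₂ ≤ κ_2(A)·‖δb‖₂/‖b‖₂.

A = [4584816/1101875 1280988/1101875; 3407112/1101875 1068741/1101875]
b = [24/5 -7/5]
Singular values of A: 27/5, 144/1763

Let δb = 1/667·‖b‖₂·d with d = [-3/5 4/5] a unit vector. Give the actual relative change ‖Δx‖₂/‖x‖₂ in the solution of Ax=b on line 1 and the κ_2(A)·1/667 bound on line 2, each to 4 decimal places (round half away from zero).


σ_max = 27/5, σ_min = 144/1763
condition number: (27/5) ÷ (144/1763) = 66.1125
κ_2(A)·‖δb‖/‖b‖ = 0.0991
solve Ax = b  →  x = [14.2456 -46.8578]
‖b‖ = 5.0000, ‖x‖ = 48.9754
δb = ε·‖b‖·d = [-0.0045 0.0060]; solving A·Δx = δb gives ‖Δx‖ = 0.0918
realised ‖Δx‖/‖x‖ = 0.0019
so the bound overstates the realised error by a factor of ≈ 52.8934 (computed from the unrounded values)

0.0019
0.0991


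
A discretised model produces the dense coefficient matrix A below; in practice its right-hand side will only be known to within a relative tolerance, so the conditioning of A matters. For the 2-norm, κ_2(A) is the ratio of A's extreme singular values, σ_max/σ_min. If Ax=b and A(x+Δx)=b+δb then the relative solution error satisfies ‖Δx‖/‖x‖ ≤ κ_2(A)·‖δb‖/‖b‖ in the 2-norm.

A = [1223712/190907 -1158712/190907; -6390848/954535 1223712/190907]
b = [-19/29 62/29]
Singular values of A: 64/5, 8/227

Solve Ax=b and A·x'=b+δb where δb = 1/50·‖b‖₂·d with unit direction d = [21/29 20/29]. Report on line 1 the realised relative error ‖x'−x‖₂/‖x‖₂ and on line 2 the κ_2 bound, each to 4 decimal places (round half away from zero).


0.0447
7.2640

from the listed singular values, σ₁ = 64/5, σ_n = 8/227
condition number: (64/5) ÷ (8/227) = 363.2000
perturbation bound = 363.2000·1/50 = 7.2640
solve Ax = b  →  x = [19.4558 20.6552]
‖b‖₂ = 2.2361 and ‖x‖₂ = 28.3754
re-solving with b+δb shifts x by Δx of norm 1.2690
dividing the unrounded norms, ‖Δx‖/‖x‖ = 0.0447
so the bound overstates the realised error by a factor of ≈ 162.4304 (computed from the unrounded values)


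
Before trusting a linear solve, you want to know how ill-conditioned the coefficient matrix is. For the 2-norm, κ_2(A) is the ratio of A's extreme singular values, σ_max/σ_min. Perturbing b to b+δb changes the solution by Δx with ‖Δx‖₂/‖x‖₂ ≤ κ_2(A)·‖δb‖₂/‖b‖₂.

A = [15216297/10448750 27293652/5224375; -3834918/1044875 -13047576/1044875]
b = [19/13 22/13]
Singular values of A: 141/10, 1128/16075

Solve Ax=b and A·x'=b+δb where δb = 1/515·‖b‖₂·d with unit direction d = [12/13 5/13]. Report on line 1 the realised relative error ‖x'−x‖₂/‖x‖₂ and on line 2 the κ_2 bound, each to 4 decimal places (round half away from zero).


σ_max = 141/10, σ_min = 1128/16075
condition number: (141/10) ÷ (1128/16075) = 200.9375
worst-case relative error ≤ 200.9375 × 1/515 = 0.3902
solve Ax = b  →  x = [-27.3816 7.9124]
2-norm of b is 2.2361; of x, 28.5019
Δx = A⁻¹·δb where δb = 1/515·2.2361·d; ‖Δx‖ = 0.0619
relative error = 0.0022
realised/bound (from unrounded values) ≈ 0.0056

0.0022
0.3902


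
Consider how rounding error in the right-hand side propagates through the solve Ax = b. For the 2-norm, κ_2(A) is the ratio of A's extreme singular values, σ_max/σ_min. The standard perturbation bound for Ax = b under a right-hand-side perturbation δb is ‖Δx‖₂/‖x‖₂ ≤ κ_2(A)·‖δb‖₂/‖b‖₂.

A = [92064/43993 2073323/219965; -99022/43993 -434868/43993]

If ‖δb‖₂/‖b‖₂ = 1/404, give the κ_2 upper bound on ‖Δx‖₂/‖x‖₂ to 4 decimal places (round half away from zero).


AᵀA = [530180/56129 11779992/280645; 11779992/280645 261779609/1403225]; tr = 6708149/34225, det = 9604/34225
λ_max, λ_min = (6708149/34225 ± √44997948218601/1171350625)/2 = 196, 49/34225
κ_2(A) = √(λ_max/λ_min) = √(196 / (49/34225)) = 370.0000
perturbation bound = 370.0000·1/404 = 0.9158

0.9158


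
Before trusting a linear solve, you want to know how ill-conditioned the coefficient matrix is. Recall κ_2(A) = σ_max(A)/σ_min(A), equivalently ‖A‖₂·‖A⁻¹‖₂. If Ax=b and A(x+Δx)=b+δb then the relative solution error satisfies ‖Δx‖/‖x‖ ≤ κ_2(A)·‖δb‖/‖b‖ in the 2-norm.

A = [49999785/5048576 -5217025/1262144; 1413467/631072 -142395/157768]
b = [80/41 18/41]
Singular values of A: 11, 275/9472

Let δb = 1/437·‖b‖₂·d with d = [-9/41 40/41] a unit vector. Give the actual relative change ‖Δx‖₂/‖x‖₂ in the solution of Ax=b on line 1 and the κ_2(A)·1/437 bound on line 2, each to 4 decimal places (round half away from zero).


0.8670
0.8670

largest singular value 11, smallest 275/9472
κ = σ_max/σ_min = 11/(275/9472) = 378.8800
κ_2(A)·‖δb‖/‖b‖ = 0.8670
solve Ax = b  →  x = [0.1678 -0.0699]
2-norm of b is 2.0000; of x, 0.1818
Δx = A⁻¹·δb where δb = 1/437·2.0000·d; ‖Δx‖ = 0.1576
realised ‖Δx‖/‖x‖ = 0.8670
realised/bound = 1 exactly: the bound is attained for this b and d


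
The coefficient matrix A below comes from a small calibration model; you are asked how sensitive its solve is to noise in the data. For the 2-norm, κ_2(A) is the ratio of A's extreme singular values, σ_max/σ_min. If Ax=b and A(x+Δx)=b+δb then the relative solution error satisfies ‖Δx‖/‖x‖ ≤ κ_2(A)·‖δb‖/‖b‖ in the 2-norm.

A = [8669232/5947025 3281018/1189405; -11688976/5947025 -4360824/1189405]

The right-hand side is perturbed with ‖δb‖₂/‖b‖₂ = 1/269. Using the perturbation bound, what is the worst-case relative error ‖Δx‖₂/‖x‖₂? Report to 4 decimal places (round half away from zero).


AᵀA = [8471509735936/1414684254025 3176698932576/282936850805; 3176698932576/282936850805 1191274603012/56587370161]; tr = 132364618724/4895101225, det = 29246464/4895101225
eigenvalues of AᵀA: λ = (tr ± √(tr²−4·det))/2 = 676/25, 43264/195804049
κ_2(A) = √(λ_max/λ_min) = √((676/25) / (43264/195804049)) = 349.8250
worst-case relative error ≤ 349.8250 × 1/269 = 1.3005

1.3005


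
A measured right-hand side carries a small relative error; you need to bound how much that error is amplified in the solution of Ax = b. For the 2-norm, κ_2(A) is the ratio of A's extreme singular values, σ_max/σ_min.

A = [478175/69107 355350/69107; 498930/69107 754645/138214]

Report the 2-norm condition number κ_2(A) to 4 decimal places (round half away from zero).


238.3000

AᵀA = [567874525/5678689 425894175/5678689; 425894175/5678689 1277745025/22714756]; tr = 3549243125/22714756, det = 9765625/22714756
solving λ² − 3549243125/22714756·λ + 9765625/22714756 = 0 gives λ = 625/4, 15625/5678689
κ = σ_max/σ_min = (25/2)/(125/2383) = 238.3000


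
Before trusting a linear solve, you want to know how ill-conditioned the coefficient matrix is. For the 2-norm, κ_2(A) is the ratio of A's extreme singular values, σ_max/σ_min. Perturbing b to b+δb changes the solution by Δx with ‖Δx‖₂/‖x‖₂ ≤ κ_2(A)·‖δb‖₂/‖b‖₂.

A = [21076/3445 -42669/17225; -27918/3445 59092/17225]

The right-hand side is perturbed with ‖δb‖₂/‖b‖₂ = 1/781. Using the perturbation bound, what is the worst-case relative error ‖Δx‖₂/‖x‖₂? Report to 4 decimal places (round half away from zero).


M = AᵀA = [48944500/474721 -101960892/2373605; -101960892/2373605 212500321/11868025]. tr(M)=8497709/70225, det(M)=58564/70225
char-poly roots: 121 and 484/70225
κ_2(A) = √(λ_max/λ_min) = √(121 / (484/70225)) = 132.5000
worst-case relative error ≤ 132.5000 × 1/781 = 0.1697

0.1697


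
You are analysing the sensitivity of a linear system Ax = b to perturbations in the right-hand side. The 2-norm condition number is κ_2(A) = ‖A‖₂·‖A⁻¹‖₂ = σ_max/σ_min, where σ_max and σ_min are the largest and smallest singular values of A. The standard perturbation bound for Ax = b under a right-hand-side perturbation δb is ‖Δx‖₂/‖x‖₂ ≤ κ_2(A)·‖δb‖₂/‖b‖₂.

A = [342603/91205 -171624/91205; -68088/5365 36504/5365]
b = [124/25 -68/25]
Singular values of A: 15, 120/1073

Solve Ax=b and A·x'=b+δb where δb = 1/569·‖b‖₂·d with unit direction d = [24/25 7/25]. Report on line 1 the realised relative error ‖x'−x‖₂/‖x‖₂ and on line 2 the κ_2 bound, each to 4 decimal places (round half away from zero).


largest singular value 15, smallest 120/1073
condition number: 15 ÷ (120/1073) = 134.1250
perturbation bound = 134.1250·1/569 = 0.2357
solve Ax = b  →  x = [17.0667 31.4333]
‖b‖₂ = 5.6569 and ‖x‖₂ = 35.7677
Δx = A⁻¹·δb where δb = 1/569·5.6569·d; ‖Δx‖ = 0.0889
dividing the unrounded norms, ‖Δx‖/‖x‖ = 0.0025
so the bound overstates the realised error by a factor of ≈ 94.8433 (computed from the unrounded values)

0.0025
0.2357


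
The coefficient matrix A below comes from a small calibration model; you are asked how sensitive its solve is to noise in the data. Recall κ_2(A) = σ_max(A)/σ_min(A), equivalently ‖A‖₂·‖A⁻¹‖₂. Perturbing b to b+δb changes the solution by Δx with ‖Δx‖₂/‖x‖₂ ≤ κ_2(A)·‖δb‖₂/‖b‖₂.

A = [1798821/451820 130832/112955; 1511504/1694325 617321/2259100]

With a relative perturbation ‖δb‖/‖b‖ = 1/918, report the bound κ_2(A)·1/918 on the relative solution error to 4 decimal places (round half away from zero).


0.3601

AᵀA = [454848085801/27324090000 2763806416/569251875; 2763806416/569251875 4299756161/3036010000]; tr = 394836713/21859272, det = 2088025/699496704
λ_max, λ_min = (394836713/21859272 ± √2435786321786596/7466058943281)/2 = 289/16, 7225/43718544
κ_2(A) = √(λ_max/λ_min) = √((289/16) / (7225/43718544)) = 330.6000
κ_2(A)·‖δb‖/‖b‖ = 0.3601


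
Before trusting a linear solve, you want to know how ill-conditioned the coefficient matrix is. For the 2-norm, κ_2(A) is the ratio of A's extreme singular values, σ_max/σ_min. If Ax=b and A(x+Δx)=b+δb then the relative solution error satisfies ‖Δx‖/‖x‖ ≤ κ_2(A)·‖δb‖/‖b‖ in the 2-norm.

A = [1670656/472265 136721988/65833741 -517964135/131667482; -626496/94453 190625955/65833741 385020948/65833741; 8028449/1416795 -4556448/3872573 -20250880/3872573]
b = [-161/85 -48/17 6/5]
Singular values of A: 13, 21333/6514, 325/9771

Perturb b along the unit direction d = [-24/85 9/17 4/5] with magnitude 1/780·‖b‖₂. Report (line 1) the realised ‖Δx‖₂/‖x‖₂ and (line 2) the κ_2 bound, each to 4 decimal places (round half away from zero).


0.1496
0.5011

from the listed singular values, σ₁ = 13, σ_n = 325/9771
condition number: 13 ÷ (325/9771) = 390.8400
perturbation bound = 390.8400·1/780 = 0.5011
solve Ax = b  →  x = [0.1114 -0.9170 0.0976]
‖b‖ = 3.6056, ‖x‖ = 0.9289
Δx = A⁻¹·δb where δb = 1/780·3.6056·d; ‖Δx‖ = 0.1390
dividing the unrounded norms, ‖Δx‖/‖x‖ = 0.1496
tightness: 0.1496 against a bound of 0.5011 (unrounded ratio ≈ 0.2986)


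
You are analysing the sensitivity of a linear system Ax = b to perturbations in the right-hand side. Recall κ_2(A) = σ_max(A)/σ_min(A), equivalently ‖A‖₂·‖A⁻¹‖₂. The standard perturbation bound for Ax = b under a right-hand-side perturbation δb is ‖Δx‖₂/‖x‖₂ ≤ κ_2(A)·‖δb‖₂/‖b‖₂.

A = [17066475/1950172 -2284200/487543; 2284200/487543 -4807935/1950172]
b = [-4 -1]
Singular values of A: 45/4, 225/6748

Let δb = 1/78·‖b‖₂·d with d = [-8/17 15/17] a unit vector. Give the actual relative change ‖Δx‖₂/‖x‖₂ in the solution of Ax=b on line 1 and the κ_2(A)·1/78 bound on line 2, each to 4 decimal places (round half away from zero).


from the listed singular values, σ₁ = 45/4, σ_n = 225/6748
condition number: (45/4) ÷ (225/6748) = 337.4000
bound on ‖Δx‖/‖x‖: κ·ε = 337.4000·1/78 = 4.3256
solve Ax = b  →  x = [13.7997 26.6301]
2-norm of b is 4.1231; of x, 29.9932
δb = ε·‖b‖·d = [-0.0249 0.0466]; solving A·Δx = δb gives ‖Δx‖ = 1.5853
dividing the unrounded norms, ‖Δx‖/‖x‖ = 0.0529
tightness: 0.0529 against a bound of 4.3256 (unrounded ratio ≈ 0.0122)

0.0529
4.3256


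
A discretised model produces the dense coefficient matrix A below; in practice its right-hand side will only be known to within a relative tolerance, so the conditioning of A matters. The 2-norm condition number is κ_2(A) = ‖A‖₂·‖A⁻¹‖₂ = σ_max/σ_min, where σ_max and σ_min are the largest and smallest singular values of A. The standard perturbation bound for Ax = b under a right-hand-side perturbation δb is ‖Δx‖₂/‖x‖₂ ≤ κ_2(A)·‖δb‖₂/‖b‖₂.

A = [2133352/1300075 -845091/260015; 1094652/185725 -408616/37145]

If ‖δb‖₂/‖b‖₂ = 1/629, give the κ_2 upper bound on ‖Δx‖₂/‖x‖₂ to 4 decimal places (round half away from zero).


0.2432

form AᵀA = [101225724496/2704312009 -189761602680/2704312009; -189761602680/2704312009 355822541425/2704312009] with trace 1581481889/9357481 and determinant 11424400/9357481
λ_max, λ_min = (1581481889/9357481 ± √2500657350811262721/87562450665361)/2 = 169, 67600/9357481
κ_2(A) = √(λ_max/λ_min) = √(169 / (67600/9357481)) = 152.9500
κ_2(A)·‖δb‖/‖b‖ = 0.2432


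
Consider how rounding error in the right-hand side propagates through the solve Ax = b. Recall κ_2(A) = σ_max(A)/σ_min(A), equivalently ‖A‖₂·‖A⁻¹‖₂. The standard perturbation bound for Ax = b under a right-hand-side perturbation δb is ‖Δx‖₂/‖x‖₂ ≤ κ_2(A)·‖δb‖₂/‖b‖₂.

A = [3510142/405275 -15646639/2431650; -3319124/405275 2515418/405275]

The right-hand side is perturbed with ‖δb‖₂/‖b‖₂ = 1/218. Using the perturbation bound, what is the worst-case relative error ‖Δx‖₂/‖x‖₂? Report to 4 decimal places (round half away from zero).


form AᵀA = [5549983588/39060125 -12487019053/117180375; -12487019053/117180375 112390275797/1406164500] with trace 62437936993/281232900 and determinant 1971537604/1757705625
solving λ² − 62437936993/281232900·λ + 1971537604/1757705625 = 0 gives λ = 22201/100, 355216/70308225
σ_max=√(22201/100)=(149/10), σ_min=√(355216/70308225)=(596/8385) → κ = 209.6250
perturbation bound = 209.6250·1/218 = 0.9616

0.9616


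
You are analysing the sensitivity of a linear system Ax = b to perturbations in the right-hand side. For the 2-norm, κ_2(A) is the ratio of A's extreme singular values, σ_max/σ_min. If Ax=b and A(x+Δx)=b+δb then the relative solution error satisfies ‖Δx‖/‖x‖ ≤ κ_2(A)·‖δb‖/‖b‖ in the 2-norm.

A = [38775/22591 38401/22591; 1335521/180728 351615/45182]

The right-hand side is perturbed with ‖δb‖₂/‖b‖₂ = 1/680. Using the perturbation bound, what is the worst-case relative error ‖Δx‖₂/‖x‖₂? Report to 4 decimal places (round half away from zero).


AᵀA = [1118286961/19430464 293523615/4857616; 293523615/4857616 77056309/1214404]; tr = 2795705/23104, det = 14641/23104
eigenvalues of AᵀA: λ = (tr ± √(tr²−4·det))/2 = 121, 121/23104
κ_2(A) = √(λ_max/λ_min) = √(121 / (121/23104)) = 152.0000
worst-case relative error ≤ 152.0000 × 1/680 = 0.2235

0.2235


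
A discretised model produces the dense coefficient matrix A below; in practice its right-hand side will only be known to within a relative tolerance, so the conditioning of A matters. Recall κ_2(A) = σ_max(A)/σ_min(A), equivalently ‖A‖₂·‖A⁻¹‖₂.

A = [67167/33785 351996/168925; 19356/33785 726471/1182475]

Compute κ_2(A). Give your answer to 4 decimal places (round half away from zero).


AᵀA = [195442425/45657049 1436473440/319599343; 1436473440/319599343 10558269009/2237195401]; tr = 23941674/2660161, det = 2025/2660161
eigenvalues of AᵀA: λ = (tr ± √(tr²−4·det))/2 = 9, 225/2660161
κ_2(A) = √(λ_max/λ_min) = √(9 / (225/2660161)) = 326.2000

326.2000


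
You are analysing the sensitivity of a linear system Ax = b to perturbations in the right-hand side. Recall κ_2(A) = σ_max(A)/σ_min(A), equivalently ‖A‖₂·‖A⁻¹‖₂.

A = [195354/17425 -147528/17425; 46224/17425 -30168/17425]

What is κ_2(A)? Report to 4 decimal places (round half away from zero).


68.0000

form AᵀA = [23973732/180625 -17974224/180625; -17974224/180625 13488768/180625] with trace 59940/289 and determinant 1679616/180625
char-poly roots: 5184/25 and 324/7225
κ = σ_max/σ_min = (72/5)/(18/85) = 68.0000


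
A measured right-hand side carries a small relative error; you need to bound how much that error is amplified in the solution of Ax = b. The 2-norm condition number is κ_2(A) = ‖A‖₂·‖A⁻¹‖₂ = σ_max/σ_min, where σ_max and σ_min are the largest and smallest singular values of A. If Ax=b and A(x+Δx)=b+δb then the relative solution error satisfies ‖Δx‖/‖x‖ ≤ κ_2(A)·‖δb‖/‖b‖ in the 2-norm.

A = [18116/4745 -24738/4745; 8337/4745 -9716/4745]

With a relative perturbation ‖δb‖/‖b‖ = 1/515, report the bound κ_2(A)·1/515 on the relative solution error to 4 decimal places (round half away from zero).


form AᵀA = [94129/5329 -125244/5329; -125244/5329 167188/5329] with trace 261317/5329 and determinant 9604/5329
char-poly roots: 49 and 196/5329
so κ_2 = √(49 / (196/5329)) = 36.5000
worst-case relative error ≤ 36.5000 × 1/515 = 0.0709

0.0709


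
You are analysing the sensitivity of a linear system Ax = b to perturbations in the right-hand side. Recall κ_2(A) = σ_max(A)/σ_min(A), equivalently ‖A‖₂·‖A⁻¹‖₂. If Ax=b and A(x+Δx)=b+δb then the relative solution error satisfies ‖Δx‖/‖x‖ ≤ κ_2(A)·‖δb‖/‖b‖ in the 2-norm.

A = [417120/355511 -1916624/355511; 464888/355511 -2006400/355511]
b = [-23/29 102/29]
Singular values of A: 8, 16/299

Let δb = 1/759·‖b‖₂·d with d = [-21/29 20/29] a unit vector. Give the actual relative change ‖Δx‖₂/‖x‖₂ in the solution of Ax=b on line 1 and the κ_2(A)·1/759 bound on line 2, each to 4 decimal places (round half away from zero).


from the listed singular values, σ₁ = 8, σ_n = 16/299
κ_2(A) = 8 / (16/299) = 149.5000
κ_2(A)·‖δb‖/‖b‖ = 0.1970
solve Ax = b  →  x = [54.7500 12.0625]
‖b‖₂ = 3.6056 and ‖x‖₂ = 56.0631
δb = ε·‖b‖·d = [-0.0034 0.0033]; solving A·Δx = δb gives ‖Δx‖ = 0.0888
dividing the unrounded norms, ‖Δx‖/‖x‖ = 0.0016
tightness: 0.0016 against a bound of 0.1970 (unrounded ratio ≈ 0.0080)

0.0016
0.1970


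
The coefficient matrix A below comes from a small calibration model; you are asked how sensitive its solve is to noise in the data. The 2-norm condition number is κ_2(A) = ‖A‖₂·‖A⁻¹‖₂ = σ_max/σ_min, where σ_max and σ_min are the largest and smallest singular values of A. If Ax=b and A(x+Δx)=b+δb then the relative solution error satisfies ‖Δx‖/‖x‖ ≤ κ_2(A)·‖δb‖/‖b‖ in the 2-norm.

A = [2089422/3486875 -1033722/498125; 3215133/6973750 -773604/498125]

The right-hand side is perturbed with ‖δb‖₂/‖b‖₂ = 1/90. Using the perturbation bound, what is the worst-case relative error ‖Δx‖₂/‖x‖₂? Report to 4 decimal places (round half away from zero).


3.0994

AᵀA = [1111992695361/1945327562500 -136140054534/69475984375; -136140054534/69475984375 66681772884/9925140625]; tr = 22690592289/3112524100, det = 531441/778131025
λ_max, λ_min = (22690592289/3112524100 ± √514836512458902609921/9687806273080810000)/2 = 729/100, 2916/31125241
so κ_2 = √((729/100) / (2916/31125241)) = 278.9500
κ_2(A)·‖δb‖/‖b‖ = 3.0994


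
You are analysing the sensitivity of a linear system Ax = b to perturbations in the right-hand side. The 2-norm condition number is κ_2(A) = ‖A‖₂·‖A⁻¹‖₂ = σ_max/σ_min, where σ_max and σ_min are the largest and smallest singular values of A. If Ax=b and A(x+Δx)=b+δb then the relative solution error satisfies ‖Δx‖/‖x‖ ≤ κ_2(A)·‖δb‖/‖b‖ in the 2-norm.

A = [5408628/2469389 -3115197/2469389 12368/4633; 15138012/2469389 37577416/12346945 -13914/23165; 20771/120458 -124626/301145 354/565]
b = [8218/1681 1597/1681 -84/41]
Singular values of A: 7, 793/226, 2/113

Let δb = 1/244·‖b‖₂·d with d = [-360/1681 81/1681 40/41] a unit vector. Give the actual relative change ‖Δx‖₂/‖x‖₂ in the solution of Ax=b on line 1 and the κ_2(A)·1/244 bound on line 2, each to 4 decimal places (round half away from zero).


σ_max = 7, σ_min = 2/113
κ_2(A) = 7 / (2/113) = 395.5000
bound on ‖Δx‖/‖x‖: κ·ε = 395.5000·1/244 = 1.6209
solve Ax = b  →  x = [52.6807 -125.6907 -100.7880]
‖b‖ = 5.3852, ‖x‖ = 169.5041
with δb = [-0.0047 0.0011 0.0215], A·Δx = δb → ‖Δx‖ = 1.2470
realised ‖Δx‖/‖x‖ = 0.0074
tightness: 0.0074 against a bound of 1.6209 (unrounded ratio ≈ 0.0045)

0.0074
1.6209
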